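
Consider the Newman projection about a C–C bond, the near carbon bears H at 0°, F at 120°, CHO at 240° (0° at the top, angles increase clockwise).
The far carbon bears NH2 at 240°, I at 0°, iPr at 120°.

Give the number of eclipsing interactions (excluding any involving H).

2

Non-H eclipsing pairs: F(120°)/iPr(120°); CHO(240°)/NH2(240°) — 2 interactions.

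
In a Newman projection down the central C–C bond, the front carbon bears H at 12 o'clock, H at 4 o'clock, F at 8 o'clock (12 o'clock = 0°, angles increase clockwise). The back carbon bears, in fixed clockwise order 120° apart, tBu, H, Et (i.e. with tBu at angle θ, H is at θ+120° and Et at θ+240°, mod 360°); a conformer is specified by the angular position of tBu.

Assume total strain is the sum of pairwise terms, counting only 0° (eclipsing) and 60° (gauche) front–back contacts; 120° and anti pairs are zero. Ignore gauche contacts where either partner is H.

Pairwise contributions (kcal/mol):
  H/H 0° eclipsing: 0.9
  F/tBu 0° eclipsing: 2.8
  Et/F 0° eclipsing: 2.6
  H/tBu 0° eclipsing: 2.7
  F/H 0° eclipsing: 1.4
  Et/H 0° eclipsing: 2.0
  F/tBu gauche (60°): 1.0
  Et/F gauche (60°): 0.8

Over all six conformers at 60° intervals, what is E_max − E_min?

5.4 kcal/mol

tBu at 0° is eclipsed. H at 0° is eclipsed with tBu at 0° (2.7); H at 120° is eclipsed with H at 120° (0.9); F at 240° is eclipsed with Et at 240° (2.6). Total 6.2 kcal/mol.
tBu at 60° is staggered. F at 240° is gauche with Et at 300° (0.8). Total 0.8 kcal/mol.
tBu at 120° is eclipsed. H at 0° is eclipsed with Et at 0° (2.0); H at 120° is eclipsed with tBu at 120° (2.7); F at 240° is eclipsed with H at 240° (1.4). Total 6.1 kcal/mol.
tBu at 180° is staggered. F at 240° is gauche with tBu at 180° (1.0). Total 1.0 kcal/mol.
tBu at 240° is eclipsed. H at 0° is eclipsed with H at 0° (0.9); H at 120° is eclipsed with Et at 120° (2.0); F at 240° is eclipsed with tBu at 240° (2.8). Total 5.7 kcal/mol.
tBu at 300° is staggered. F at 240° is gauche with tBu at 300° (1.0); F at 240° is gauche with Et at 180° (0.8). Total 1.8 kcal/mol.
Max at 0° (6.2 kcal/mol), min at 60° (0.8 kcal/mol); barrier = 5.4 kcal/mol.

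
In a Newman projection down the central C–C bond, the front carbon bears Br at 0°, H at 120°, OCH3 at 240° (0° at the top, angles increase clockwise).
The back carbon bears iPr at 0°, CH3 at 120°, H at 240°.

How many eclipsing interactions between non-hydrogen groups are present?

Non-H eclipsing pairs: Br(0°)/iPr(0°) — 1 interaction.

1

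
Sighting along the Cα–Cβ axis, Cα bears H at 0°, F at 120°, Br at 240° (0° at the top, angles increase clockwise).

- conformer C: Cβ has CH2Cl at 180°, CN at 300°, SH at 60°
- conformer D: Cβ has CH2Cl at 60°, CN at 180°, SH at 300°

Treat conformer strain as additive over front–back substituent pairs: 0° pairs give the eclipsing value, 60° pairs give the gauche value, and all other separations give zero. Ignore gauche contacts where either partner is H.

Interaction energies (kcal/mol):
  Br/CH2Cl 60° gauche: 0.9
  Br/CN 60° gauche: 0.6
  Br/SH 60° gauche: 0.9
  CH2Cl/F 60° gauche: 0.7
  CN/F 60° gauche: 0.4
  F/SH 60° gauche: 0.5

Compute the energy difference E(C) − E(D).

C (staggered): F(120°)/CH2Cl(180°) gauche 0.7; F(120°)/SH(60°) gauche 0.5; Br(240°)/CH2Cl(180°) gauche 0.9; Br(240°)/CN(300°) gauche 0.6 → 2.7 kcal/mol.
D (staggered): F(120°)/CH2Cl(60°) gauche 0.7; F(120°)/CN(180°) gauche 0.4; Br(240°)/CN(180°) gauche 0.6; Br(240°)/SH(300°) gauche 0.9 → 2.6 kcal/mol.
E(C) − E(D) = 2.7 − 2.6 = +0.1 kcal/mol.

+0.1 kcal/mol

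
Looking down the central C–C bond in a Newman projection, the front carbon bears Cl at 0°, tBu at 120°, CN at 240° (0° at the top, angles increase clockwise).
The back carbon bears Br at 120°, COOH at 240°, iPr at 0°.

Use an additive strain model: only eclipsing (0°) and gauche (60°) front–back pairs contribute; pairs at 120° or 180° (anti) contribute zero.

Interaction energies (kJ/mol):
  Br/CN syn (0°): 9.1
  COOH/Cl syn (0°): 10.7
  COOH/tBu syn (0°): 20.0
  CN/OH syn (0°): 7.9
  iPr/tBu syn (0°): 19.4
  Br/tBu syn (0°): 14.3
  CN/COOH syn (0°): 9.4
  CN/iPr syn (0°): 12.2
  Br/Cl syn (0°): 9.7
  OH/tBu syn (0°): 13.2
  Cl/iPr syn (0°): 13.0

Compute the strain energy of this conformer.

This conformer (eclipsed): Cl–iPr eclipsed, tBu–Br eclipsed, CN–COOH eclipsed; 13.0 + 14.3 + 9.4 = 36.7 kJ/mol.

36.7 kJ/mol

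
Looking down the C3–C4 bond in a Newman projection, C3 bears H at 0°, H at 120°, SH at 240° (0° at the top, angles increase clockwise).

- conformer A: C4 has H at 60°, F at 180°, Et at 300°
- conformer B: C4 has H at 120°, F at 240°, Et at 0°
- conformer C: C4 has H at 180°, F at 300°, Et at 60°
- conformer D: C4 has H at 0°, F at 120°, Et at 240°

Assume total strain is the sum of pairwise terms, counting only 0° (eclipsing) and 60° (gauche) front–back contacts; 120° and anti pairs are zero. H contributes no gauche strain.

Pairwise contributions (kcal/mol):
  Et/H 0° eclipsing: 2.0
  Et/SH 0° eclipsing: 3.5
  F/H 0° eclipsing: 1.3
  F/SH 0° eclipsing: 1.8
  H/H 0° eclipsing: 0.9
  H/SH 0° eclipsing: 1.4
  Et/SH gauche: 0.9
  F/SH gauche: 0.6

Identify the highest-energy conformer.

D

A is staggered. SH at 240° is gauche with F at 180° (0.6); SH at 240° is gauche with Et at 300° (0.9). Total 1.5 kcal/mol.
B is eclipsed. H at 0° is eclipsed with Et at 0° (2.0); H at 120° is eclipsed with H at 120° (0.9); SH at 240° is eclipsed with F at 240° (1.8). Total 4.7 kcal/mol.
C is staggered. SH at 240° is gauche with F at 300° (0.6). Total 0.6 kcal/mol.
D is eclipsed. H at 0° is eclipsed with H at 0° (0.9); H at 120° is eclipsed with F at 120° (1.3); SH at 240° is eclipsed with Et at 240° (3.5). Total 5.7 kcal/mol.
D has the highest total (5.7 kcal/mol).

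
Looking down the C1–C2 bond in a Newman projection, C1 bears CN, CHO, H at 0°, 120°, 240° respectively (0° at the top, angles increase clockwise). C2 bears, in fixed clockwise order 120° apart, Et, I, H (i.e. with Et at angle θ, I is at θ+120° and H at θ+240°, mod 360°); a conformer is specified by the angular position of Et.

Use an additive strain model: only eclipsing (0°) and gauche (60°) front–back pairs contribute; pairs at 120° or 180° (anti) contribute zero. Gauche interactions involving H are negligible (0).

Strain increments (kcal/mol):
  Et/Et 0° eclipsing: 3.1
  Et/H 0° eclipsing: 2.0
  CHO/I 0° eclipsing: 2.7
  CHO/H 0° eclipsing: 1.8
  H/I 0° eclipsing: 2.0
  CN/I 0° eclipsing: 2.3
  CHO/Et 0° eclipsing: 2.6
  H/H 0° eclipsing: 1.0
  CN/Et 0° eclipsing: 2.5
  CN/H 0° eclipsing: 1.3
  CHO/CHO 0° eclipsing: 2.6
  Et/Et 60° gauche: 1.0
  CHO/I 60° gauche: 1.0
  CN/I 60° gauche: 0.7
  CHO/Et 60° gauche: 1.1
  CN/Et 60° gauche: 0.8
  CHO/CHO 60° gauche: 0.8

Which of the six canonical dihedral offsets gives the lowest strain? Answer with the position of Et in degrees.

Et at 0° is eclipsed. CN at 0° is eclipsed with Et at 0° (2.5); CHO at 120° is eclipsed with I at 120° (2.7); H at 240° is eclipsed with H at 240° (1.0). Total 6.2 kcal/mol.
Et at 60° is staggered. CN at 0° is gauche with Et at 60° (0.8); CHO at 120° is gauche with Et at 60° (1.1); CHO at 120° is gauche with I at 180° (1.0). Total 2.9 kcal/mol.
Et at 120° is eclipsed. CN at 0° is eclipsed with H at 0° (1.3); CHO at 120° is eclipsed with Et at 120° (2.6); H at 240° is eclipsed with I at 240° (2.0). Total 5.9 kcal/mol.
Et at 180° is staggered. CN at 0° is gauche with I at 300° (0.7); CHO at 120° is gauche with Et at 180° (1.1). Total 1.8 kcal/mol.
Et at 240° is eclipsed. CN at 0° is eclipsed with I at 0° (2.3); CHO at 120° is eclipsed with H at 120° (1.8); H at 240° is eclipsed with Et at 240° (2.0). Total 6.1 kcal/mol.
Et at 300° is staggered. CN at 0° is gauche with Et at 300° (0.8); CN at 0° is gauche with I at 60° (0.7); CHO at 120° is gauche with I at 60° (1.0). Total 2.5 kcal/mol.
The minimum (1.8 kcal/mol) occurs with Et at 180°.

180°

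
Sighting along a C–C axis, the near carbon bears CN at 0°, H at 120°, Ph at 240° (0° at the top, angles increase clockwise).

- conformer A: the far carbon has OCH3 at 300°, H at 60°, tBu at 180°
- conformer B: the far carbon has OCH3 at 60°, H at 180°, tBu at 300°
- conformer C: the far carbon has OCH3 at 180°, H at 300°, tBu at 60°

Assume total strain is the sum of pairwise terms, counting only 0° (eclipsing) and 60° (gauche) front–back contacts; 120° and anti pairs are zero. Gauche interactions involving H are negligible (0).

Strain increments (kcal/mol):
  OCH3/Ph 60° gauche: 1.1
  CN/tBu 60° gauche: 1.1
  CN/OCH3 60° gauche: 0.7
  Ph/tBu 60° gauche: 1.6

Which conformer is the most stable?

C

A (staggered): CN(0°)/OCH3(300°) gauche 0.7; Ph(240°)/OCH3(300°) gauche 1.1; Ph(240°)/tBu(180°) gauche 1.6 → 3.4 kcal/mol.
B (staggered): CN(0°)/OCH3(60°) gauche 0.7; CN(0°)/tBu(300°) gauche 1.1; Ph(240°)/tBu(300°) gauche 1.6 → 3.4 kcal/mol.
C (staggered): CN(0°)/tBu(60°) gauche 1.1; Ph(240°)/OCH3(180°) gauche 1.1 → 2.2 kcal/mol.
C has the lowest total (2.2 kcal/mol).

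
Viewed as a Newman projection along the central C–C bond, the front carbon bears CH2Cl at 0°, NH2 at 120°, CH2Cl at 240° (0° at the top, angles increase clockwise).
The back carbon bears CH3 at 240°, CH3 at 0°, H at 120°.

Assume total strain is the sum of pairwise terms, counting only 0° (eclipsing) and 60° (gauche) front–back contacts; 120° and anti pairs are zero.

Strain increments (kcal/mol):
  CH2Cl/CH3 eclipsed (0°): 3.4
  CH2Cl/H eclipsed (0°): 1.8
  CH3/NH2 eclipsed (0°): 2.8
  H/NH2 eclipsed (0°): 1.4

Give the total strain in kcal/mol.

This conformer is eclipsed. CH2Cl at 0° is eclipsed with CH3 at 0° (3.4); NH2 at 120° is eclipsed with H at 120° (1.4); CH2Cl at 240° is eclipsed with CH3 at 240° (3.4). Total 8.2 kcal/mol.

8.2 kcal/mol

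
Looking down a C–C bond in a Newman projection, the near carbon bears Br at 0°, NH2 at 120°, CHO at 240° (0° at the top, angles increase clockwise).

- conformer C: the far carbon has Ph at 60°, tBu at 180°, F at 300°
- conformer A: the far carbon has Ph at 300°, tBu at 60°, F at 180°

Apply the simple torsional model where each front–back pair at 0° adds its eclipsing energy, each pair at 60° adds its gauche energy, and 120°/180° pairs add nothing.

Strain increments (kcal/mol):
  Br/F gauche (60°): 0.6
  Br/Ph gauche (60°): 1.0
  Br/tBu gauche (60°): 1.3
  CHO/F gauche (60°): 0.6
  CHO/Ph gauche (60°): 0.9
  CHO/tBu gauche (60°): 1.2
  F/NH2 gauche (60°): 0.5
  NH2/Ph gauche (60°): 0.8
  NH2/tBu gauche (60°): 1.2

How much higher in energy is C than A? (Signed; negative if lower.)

C (staggered): Br(0°)/Ph(60°) gauche 1.0; Br(0°)/F(300°) gauche 0.6; NH2(120°)/Ph(60°) gauche 0.8; NH2(120°)/tBu(180°) gauche 1.2; CHO(240°)/tBu(180°) gauche 1.2; CHO(240°)/F(300°) gauche 0.6 → 5.4 kcal/mol.
A (staggered): Br(0°)/Ph(300°) gauche 1.0; Br(0°)/tBu(60°) gauche 1.3; NH2(120°)/tBu(60°) gauche 1.2; NH2(120°)/F(180°) gauche 0.5; CHO(240°)/Ph(300°) gauche 0.9; CHO(240°)/F(180°) gauche 0.6 → 5.5 kcal/mol.
E(C) − E(A) = 5.4 − 5.5 = -0.1 kcal/mol.

-0.1 kcal/mol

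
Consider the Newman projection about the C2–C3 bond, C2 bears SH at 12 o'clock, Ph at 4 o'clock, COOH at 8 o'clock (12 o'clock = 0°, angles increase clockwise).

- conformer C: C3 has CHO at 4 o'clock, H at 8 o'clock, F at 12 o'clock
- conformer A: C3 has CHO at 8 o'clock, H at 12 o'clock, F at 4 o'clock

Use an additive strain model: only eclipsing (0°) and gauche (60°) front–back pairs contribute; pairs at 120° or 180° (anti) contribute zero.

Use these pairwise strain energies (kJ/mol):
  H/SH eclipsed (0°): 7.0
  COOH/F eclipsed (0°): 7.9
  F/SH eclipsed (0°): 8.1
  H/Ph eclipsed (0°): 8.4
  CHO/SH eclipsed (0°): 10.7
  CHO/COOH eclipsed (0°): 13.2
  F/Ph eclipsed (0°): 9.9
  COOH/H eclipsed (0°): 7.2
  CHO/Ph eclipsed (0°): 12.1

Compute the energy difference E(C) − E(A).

-2.7 kJ/mol

C (eclipsed): SH–F eclipsed, Ph–CHO eclipsed, COOH–H eclipsed; 8.1 + 12.1 + 7.2 = 27.4 kJ/mol.
A (eclipsed): SH–H eclipsed, Ph–F eclipsed, COOH–CHO eclipsed; 7.0 + 9.9 + 13.2 = 30.1 kJ/mol.
E(C) − E(A) = 27.4 − 30.1 = -2.7 kJ/mol.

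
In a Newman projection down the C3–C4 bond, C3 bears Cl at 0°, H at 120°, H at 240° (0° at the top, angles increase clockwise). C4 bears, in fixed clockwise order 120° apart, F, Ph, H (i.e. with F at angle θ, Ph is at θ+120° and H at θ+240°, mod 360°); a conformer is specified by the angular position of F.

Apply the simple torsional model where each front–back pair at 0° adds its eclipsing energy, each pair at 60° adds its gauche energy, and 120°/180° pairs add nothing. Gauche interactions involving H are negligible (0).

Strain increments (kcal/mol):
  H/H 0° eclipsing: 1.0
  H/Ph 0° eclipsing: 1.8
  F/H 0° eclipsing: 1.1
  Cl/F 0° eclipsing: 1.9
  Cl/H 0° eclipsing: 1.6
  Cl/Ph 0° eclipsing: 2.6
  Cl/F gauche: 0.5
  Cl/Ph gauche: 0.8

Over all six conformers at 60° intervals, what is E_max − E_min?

4.2 kcal/mol

F at 0° (eclipsed): Cl(0°)/F(0°) eclipsed 1.9; H(120°)/Ph(120°) eclipsed 1.8; H(240°)/H(240°) eclipsed 1.0 → 4.7 kcal/mol.
F at 60° (staggered): Cl(0°)/F(60°) gauche 0.5 → 0.5 kcal/mol.
F at 120° (eclipsed): Cl(0°)/H(0°) eclipsed 1.6; H(120°)/F(120°) eclipsed 1.1; H(240°)/Ph(240°) eclipsed 1.8 → 4.5 kcal/mol.
F at 180° (staggered): Cl(0°)/Ph(300°) gauche 0.8 → 0.8 kcal/mol.
F at 240° (eclipsed): Cl(0°)/Ph(0°) eclipsed 2.6; H(120°)/H(120°) eclipsed 1.0; H(240°)/F(240°) eclipsed 1.1 → 4.7 kcal/mol.
F at 300° (staggered): Cl(0°)/F(300°) gauche 0.5; Cl(0°)/Ph(60°) gauche 0.8 → 1.3 kcal/mol.
Max at 0° (4.7 kcal/mol), min at 60° (0.5 kcal/mol); barrier = 4.2 kcal/mol.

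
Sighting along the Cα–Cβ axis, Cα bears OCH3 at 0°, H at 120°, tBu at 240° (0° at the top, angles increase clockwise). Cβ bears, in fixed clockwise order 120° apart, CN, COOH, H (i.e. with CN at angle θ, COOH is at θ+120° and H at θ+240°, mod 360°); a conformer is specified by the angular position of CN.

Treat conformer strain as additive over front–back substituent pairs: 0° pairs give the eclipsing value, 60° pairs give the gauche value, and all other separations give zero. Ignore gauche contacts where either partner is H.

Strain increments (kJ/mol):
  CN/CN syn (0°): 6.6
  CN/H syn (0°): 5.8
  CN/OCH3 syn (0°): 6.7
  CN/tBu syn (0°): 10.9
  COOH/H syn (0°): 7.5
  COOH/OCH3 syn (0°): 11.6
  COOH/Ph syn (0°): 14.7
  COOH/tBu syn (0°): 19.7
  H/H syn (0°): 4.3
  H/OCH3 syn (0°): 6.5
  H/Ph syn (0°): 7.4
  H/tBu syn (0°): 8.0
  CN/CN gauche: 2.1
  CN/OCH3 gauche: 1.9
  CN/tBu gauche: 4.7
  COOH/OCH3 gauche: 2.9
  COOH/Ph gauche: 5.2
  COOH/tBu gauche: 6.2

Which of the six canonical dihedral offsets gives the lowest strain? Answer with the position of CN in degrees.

60°

CN at 0° (eclipsed): OCH3–CN eclipsed, H–COOH eclipsed, tBu–H eclipsed; 6.7 + 7.5 + 8.0 = 22.2 kJ/mol.
CN at 60° (staggered): OCH3–CN gauche, tBu–COOH gauche; 1.9 + 6.2 = 8.1 kJ/mol.
CN at 120° (eclipsed): OCH3–H eclipsed, H–CN eclipsed, tBu–COOH eclipsed; 6.5 + 5.8 + 19.7 = 32.0 kJ/mol.
CN at 180° (staggered): OCH3–COOH gauche, tBu–CN gauche, tBu–COOH gauche; 2.9 + 4.7 + 6.2 = 13.8 kJ/mol.
CN at 240° (eclipsed): OCH3–COOH eclipsed, H–H eclipsed, tBu–CN eclipsed; 11.6 + 4.3 + 10.9 = 26.8 kJ/mol.
CN at 300° (staggered): OCH3–CN gauche, OCH3–COOH gauche, tBu–CN gauche; 1.9 + 2.9 + 4.7 = 9.5 kJ/mol.
The minimum (8.1 kJ/mol) occurs with CN at 60°.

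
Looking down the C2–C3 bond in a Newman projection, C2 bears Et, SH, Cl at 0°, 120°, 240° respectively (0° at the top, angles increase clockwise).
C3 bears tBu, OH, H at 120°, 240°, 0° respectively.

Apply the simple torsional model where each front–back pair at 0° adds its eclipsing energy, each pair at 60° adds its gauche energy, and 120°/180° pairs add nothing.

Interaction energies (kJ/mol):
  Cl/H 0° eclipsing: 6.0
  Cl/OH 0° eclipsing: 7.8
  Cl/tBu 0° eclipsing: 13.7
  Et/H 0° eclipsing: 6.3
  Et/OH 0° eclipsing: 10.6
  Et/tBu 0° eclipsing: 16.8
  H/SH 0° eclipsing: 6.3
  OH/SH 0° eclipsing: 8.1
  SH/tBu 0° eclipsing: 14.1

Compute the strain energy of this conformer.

28.2 kJ/mol

This conformer is eclipsed. Et at 0° is eclipsed with H at 0° (6.3); SH at 120° is eclipsed with tBu at 120° (14.1); Cl at 240° is eclipsed with OH at 240° (7.8). Total 28.2 kJ/mol.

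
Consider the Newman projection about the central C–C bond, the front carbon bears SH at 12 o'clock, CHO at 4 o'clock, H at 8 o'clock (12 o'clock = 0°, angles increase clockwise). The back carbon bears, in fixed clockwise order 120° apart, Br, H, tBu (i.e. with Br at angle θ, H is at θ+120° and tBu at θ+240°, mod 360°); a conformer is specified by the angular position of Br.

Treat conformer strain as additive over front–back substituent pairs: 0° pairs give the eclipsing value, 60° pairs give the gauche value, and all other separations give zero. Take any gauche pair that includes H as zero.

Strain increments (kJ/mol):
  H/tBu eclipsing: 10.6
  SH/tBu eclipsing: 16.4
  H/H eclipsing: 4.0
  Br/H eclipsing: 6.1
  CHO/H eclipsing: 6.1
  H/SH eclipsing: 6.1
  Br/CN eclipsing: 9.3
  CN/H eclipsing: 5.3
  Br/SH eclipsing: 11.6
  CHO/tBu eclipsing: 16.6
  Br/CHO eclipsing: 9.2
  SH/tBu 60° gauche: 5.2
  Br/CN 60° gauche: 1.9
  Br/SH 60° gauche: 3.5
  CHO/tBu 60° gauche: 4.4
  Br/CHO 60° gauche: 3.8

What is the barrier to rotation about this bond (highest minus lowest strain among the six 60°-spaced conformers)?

21.7 kJ/mol

Br at 0° is eclipsed. SH at 0° is eclipsed with Br at 0° (11.6); CHO at 120° is eclipsed with H at 120° (6.1); H at 240° is eclipsed with tBu at 240° (10.6). Total 28.3 kJ/mol.
Br at 60° is staggered. SH at 0° is gauche with Br at 60° (3.5); SH at 0° is gauche with tBu at 300° (5.2); CHO at 120° is gauche with Br at 60° (3.8). Total 12.5 kJ/mol.
Br at 120° is eclipsed. SH at 0° is eclipsed with tBu at 0° (16.4); CHO at 120° is eclipsed with Br at 120° (9.2); H at 240° is eclipsed with H at 240° (4.0). Total 29.6 kJ/mol.
Br at 180° is staggered. SH at 0° is gauche with tBu at 60° (5.2); CHO at 120° is gauche with Br at 180° (3.8); CHO at 120° is gauche with tBu at 60° (4.4). Total 13.4 kJ/mol.
Br at 240° is eclipsed. SH at 0° is eclipsed with H at 0° (6.1); CHO at 120° is eclipsed with tBu at 120° (16.6); H at 240° is eclipsed with Br at 240° (6.1). Total 28.8 kJ/mol.
Br at 300° is staggered. SH at 0° is gauche with Br at 300° (3.5); CHO at 120° is gauche with tBu at 180° (4.4). Total 7.9 kJ/mol.
Max at 120° (29.6 kJ/mol), min at 300° (7.9 kJ/mol); barrier = 21.7 kJ/mol.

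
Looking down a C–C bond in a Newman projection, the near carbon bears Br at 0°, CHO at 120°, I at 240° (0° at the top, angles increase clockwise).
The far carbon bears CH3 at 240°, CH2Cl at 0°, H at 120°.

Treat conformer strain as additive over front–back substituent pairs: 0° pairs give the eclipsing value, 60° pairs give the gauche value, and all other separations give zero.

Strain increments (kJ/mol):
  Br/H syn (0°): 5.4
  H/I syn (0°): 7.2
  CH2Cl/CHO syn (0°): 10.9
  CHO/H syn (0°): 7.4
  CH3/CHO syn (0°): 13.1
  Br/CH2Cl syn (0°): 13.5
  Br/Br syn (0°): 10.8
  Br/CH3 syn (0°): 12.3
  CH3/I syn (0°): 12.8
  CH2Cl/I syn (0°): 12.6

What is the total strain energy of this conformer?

33.7 kJ/mol

This conformer (eclipsed): Br–CH2Cl eclipsed, CHO–H eclipsed, I–CH3 eclipsed; 13.5 + 7.4 + 12.8 = 33.7 kJ/mol.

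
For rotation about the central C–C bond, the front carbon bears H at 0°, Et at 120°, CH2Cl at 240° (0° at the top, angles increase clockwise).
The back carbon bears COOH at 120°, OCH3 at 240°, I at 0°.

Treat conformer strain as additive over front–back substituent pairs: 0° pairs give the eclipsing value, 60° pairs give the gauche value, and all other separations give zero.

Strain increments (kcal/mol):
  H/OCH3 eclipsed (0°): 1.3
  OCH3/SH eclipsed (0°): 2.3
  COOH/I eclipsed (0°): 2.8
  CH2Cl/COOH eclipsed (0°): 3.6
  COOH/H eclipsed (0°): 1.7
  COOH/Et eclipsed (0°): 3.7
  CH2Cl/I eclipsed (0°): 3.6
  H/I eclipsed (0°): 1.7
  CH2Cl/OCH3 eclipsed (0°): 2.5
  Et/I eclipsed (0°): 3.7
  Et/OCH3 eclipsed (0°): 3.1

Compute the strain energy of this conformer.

This conformer (eclipsed): H(0°)/I(0°) eclipsed 1.7; Et(120°)/COOH(120°) eclipsed 3.7; CH2Cl(240°)/OCH3(240°) eclipsed 2.5 → 7.9 kcal/mol.

7.9 kcal/mol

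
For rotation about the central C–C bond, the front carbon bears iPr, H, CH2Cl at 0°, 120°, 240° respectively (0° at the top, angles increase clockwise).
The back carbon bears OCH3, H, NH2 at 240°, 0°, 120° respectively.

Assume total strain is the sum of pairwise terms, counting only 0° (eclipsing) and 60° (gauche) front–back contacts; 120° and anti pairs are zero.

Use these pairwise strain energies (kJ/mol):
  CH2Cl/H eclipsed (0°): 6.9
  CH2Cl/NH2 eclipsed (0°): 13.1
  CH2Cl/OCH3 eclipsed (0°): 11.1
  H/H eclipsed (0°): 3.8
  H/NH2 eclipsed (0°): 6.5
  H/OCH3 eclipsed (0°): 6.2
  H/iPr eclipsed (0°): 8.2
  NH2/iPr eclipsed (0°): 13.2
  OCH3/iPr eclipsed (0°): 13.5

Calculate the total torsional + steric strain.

25.8 kJ/mol

This conformer (eclipsed): iPr(0°)/H(0°) eclipsed 8.2; H(120°)/NH2(120°) eclipsed 6.5; CH2Cl(240°)/OCH3(240°) eclipsed 11.1 → 25.8 kJ/mol.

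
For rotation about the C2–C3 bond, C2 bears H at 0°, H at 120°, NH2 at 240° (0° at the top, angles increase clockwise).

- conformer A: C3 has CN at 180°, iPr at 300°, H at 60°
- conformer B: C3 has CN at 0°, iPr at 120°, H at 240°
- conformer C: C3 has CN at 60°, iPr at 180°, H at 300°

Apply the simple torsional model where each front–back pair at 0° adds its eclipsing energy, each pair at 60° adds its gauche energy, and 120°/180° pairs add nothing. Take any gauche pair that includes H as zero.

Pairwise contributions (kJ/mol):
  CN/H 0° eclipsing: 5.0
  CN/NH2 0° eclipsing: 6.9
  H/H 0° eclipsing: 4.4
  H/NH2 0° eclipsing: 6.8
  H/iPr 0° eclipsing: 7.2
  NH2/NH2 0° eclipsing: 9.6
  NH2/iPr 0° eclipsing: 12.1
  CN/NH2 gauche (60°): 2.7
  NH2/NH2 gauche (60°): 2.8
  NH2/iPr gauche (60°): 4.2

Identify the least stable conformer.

A (staggered): NH2–CN gauche, NH2–iPr gauche; 2.7 + 4.2 = 6.9 kJ/mol.
B (eclipsed): H–CN eclipsed, H–iPr eclipsed, NH2–H eclipsed; 5.0 + 7.2 + 6.8 = 19.0 kJ/mol.
C (staggered): NH2–iPr gauche; 4.2 = 4.2 kJ/mol.
B has the highest total (19.0 kJ/mol).

B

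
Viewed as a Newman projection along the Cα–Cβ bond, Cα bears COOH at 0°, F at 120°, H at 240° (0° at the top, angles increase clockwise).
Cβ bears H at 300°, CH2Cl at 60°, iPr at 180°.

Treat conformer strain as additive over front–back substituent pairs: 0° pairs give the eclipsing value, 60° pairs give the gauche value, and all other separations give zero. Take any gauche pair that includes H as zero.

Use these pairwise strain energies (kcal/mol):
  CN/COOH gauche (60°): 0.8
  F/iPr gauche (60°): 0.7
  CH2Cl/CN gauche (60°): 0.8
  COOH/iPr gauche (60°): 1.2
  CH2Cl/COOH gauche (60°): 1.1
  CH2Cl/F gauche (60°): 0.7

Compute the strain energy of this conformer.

This conformer (staggered): COOH(0°)/CH2Cl(60°) gauche 1.1; F(120°)/CH2Cl(60°) gauche 0.7; F(120°)/iPr(180°) gauche 0.7 → 2.5 kcal/mol.

2.5 kcal/mol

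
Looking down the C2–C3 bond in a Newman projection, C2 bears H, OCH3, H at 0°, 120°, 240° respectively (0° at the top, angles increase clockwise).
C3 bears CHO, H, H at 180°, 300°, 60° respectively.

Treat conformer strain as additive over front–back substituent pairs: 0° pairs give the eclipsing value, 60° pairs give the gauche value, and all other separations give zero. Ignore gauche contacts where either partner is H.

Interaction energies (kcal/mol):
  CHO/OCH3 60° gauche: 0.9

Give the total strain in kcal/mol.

This conformer is staggered. OCH3 at 120° is gauche with CHO at 180° (0.9). Total 0.9 kcal/mol.

0.9 kcal/mol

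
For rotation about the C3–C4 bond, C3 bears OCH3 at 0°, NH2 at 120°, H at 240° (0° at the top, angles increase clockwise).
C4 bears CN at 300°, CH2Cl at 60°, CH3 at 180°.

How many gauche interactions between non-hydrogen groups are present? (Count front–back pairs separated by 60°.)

Non-H gauche pairs: OCH3(0°)/CN(300°); OCH3(0°)/CH2Cl(60°); NH2(120°)/CH2Cl(60°); NH2(120°)/CH3(180°) — 4 interactions.

4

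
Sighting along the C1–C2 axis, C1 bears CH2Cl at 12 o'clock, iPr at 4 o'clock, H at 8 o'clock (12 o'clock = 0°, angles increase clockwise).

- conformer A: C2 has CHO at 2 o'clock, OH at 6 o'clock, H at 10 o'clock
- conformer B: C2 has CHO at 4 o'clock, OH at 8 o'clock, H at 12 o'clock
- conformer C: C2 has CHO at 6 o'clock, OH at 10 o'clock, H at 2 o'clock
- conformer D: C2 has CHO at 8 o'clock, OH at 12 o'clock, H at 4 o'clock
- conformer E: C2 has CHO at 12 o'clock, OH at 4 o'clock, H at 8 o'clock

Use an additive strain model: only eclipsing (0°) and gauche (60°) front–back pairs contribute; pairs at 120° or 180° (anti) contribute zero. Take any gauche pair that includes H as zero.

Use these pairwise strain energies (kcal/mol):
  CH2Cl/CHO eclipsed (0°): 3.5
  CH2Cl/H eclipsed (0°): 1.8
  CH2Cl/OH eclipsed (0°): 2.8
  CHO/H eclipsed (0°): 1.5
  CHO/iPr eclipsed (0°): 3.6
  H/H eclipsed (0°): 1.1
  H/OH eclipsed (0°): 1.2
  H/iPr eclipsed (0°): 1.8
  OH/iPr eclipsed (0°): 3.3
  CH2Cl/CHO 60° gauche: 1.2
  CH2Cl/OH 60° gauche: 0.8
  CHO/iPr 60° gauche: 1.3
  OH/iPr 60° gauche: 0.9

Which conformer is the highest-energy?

A (staggered): CH2Cl–CHO gauche, iPr–CHO gauche, iPr–OH gauche; 1.2 + 1.3 + 0.9 = 3.4 kcal/mol.
B (eclipsed): CH2Cl–H eclipsed, iPr–CHO eclipsed, H–OH eclipsed; 1.8 + 3.6 + 1.2 = 6.6 kcal/mol.
C (staggered): CH2Cl–OH gauche, iPr–CHO gauche; 0.8 + 1.3 = 2.1 kcal/mol.
D (eclipsed): CH2Cl–OH eclipsed, iPr–H eclipsed, H–CHO eclipsed; 2.8 + 1.8 + 1.5 = 6.1 kcal/mol.
E (eclipsed): CH2Cl–CHO eclipsed, iPr–OH eclipsed, H–H eclipsed; 3.5 + 3.3 + 1.1 = 7.9 kcal/mol.
E has the highest total (7.9 kcal/mol).

E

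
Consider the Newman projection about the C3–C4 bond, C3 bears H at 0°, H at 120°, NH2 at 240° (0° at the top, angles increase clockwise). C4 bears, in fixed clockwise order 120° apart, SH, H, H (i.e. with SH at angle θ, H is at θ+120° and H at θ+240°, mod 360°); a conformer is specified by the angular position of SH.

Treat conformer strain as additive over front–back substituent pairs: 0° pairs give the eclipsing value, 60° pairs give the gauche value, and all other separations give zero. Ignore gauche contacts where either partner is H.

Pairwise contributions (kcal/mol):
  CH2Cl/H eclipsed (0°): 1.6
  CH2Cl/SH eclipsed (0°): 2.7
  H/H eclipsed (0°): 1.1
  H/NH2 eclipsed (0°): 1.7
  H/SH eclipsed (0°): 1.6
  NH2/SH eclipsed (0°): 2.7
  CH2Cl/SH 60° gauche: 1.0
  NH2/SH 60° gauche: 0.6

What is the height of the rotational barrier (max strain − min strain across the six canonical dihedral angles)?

4.9 kcal/mol

SH at 0° (eclipsed): H–SH eclipsed, H–H eclipsed, NH2–H eclipsed; 1.6 + 1.1 + 1.7 = 4.4 kcal/mol.
SH at 60° (staggered): no non-H gauche contacts → 0.0 kcal/mol.
SH at 120° (eclipsed): H–H eclipsed, H–SH eclipsed, NH2–H eclipsed; 1.1 + 1.6 + 1.7 = 4.4 kcal/mol.
SH at 180° (staggered): NH2–SH gauche; 0.6 = 0.6 kcal/mol.
SH at 240° (eclipsed): H–H eclipsed, H–H eclipsed, NH2–SH eclipsed; 1.1 + 1.1 + 2.7 = 4.9 kcal/mol.
SH at 300° (staggered): NH2–SH gauche; 0.6 = 0.6 kcal/mol.
Max at 240° (4.9 kcal/mol), min at 60° (0.0 kcal/mol); barrier = 4.9 kcal/mol.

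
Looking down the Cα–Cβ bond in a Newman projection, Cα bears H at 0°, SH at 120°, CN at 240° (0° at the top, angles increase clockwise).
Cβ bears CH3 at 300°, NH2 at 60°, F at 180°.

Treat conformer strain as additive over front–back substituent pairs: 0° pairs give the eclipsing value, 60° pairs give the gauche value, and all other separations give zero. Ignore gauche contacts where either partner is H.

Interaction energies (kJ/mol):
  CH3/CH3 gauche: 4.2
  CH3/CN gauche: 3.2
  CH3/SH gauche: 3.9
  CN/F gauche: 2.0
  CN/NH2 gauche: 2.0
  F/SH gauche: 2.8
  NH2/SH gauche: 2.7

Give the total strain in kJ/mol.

10.7 kJ/mol

This conformer is staggered. SH at 120° is gauche with NH2 at 60° (2.7); SH at 120° is gauche with F at 180° (2.8); CN at 240° is gauche with CH3 at 300° (3.2); CN at 240° is gauche with F at 180° (2.0). Total 10.7 kJ/mol.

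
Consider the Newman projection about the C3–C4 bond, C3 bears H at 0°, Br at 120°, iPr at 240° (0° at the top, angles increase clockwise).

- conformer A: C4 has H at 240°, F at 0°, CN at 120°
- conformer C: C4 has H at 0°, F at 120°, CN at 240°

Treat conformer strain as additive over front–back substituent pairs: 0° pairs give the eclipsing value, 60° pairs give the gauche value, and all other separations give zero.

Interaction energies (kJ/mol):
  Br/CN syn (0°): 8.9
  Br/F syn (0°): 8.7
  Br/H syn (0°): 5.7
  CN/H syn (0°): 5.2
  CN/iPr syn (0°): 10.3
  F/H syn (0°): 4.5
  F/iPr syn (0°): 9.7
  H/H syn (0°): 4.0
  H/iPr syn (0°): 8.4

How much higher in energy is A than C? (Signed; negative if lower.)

A (eclipsed): H(0°)/F(0°) eclipsed 4.5; Br(120°)/CN(120°) eclipsed 8.9; iPr(240°)/H(240°) eclipsed 8.4 → 21.8 kJ/mol.
C (eclipsed): H(0°)/H(0°) eclipsed 4.0; Br(120°)/F(120°) eclipsed 8.7; iPr(240°)/CN(240°) eclipsed 10.3 → 23.0 kJ/mol.
E(A) − E(C) = 21.8 − 23.0 = -1.2 kJ/mol.

-1.2 kJ/mol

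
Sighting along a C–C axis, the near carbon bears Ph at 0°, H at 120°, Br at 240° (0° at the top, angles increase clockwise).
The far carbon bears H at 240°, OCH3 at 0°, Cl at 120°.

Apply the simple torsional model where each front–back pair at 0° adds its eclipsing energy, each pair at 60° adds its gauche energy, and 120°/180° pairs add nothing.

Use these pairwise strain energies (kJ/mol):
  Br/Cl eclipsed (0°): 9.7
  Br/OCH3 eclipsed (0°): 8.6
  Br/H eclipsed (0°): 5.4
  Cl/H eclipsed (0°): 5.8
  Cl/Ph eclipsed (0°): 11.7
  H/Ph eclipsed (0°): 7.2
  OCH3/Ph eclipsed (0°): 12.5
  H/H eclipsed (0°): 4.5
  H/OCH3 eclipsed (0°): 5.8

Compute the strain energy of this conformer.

23.7 kJ/mol

This conformer (eclipsed): Ph(0°)/OCH3(0°) eclipsed 12.5; H(120°)/Cl(120°) eclipsed 5.8; Br(240°)/H(240°) eclipsed 5.4 → 23.7 kJ/mol.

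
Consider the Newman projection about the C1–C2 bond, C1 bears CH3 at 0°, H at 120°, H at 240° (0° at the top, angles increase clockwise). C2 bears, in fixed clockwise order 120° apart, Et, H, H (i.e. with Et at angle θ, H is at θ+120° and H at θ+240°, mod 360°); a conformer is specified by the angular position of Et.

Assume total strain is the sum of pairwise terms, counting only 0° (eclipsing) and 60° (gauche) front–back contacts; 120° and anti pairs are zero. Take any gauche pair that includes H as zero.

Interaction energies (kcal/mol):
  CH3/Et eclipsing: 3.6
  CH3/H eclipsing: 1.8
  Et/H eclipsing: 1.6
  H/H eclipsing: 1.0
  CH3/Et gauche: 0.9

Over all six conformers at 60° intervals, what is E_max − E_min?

5.6 kcal/mol

Et at 0° is eclipsed. CH3 at 0° is eclipsed with Et at 0° (3.6); H at 120° is eclipsed with H at 120° (1.0); H at 240° is eclipsed with H at 240° (1.0). Total 5.6 kcal/mol.
Et at 60° is staggered. CH3 at 0° is gauche with Et at 60° (0.9). Total 0.9 kcal/mol.
Et at 120° is eclipsed. CH3 at 0° is eclipsed with H at 0° (1.8); H at 120° is eclipsed with Et at 120° (1.6); H at 240° is eclipsed with H at 240° (1.0). Total 4.4 kcal/mol.
Et at 180° (staggered): no non-H gauche contacts → 0.0 kcal/mol.
Et at 240° is eclipsed. CH3 at 0° is eclipsed with H at 0° (1.8); H at 120° is eclipsed with H at 120° (1.0); H at 240° is eclipsed with Et at 240° (1.6). Total 4.4 kcal/mol.
Et at 300° is staggered. CH3 at 0° is gauche with Et at 300° (0.9). Total 0.9 kcal/mol.
Max at 0° (5.6 kcal/mol), min at 180° (0.0 kcal/mol); barrier = 5.6 kcal/mol.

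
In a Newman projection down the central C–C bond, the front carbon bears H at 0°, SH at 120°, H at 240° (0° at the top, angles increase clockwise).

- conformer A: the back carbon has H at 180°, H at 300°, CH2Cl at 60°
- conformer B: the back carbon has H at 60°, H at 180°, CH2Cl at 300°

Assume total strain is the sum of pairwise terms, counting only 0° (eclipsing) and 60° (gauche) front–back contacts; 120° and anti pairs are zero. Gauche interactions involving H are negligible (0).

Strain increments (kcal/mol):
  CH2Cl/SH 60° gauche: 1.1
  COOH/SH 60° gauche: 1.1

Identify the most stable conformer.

B

A (staggered): SH(120°)/CH2Cl(60°) gauche 1.1 → 1.1 kcal/mol.
B (staggered): no non-H gauche contacts → 0.0 kcal/mol.
B has the lowest total (0.0 kcal/mol).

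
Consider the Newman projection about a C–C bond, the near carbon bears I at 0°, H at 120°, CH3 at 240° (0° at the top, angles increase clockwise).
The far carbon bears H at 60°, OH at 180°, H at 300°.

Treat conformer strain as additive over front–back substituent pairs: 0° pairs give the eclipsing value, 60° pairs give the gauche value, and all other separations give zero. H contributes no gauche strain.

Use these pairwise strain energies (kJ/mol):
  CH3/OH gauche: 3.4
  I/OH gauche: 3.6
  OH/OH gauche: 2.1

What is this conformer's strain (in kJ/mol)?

This conformer (staggered): CH3(240°)/OH(180°) gauche 3.4 → 3.4 kJ/mol.

3.4 kJ/mol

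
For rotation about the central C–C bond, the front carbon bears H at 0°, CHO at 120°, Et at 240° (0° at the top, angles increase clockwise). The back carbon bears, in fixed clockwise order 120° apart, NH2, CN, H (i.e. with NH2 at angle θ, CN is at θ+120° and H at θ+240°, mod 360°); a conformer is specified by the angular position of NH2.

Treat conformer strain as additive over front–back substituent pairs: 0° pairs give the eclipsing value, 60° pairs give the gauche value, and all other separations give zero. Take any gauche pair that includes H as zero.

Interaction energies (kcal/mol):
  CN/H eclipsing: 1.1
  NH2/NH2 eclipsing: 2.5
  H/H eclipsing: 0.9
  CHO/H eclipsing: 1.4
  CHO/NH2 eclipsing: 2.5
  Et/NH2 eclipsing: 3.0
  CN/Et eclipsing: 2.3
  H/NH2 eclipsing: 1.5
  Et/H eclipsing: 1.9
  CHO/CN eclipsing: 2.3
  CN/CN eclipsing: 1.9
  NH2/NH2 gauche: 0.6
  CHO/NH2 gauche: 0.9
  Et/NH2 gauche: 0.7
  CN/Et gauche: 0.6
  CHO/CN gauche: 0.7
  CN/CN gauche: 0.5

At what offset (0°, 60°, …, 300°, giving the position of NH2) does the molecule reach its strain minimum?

NH2 at 0° (eclipsed): H–NH2 eclipsed, CHO–CN eclipsed, Et–H eclipsed; 1.5 + 2.3 + 1.9 = 5.7 kcal/mol.
NH2 at 60° (staggered): CHO–NH2 gauche, CHO–CN gauche, Et–CN gauche; 0.9 + 0.7 + 0.6 = 2.2 kcal/mol.
NH2 at 120° (eclipsed): H–H eclipsed, CHO–NH2 eclipsed, Et–CN eclipsed; 0.9 + 2.5 + 2.3 = 5.7 kcal/mol.
NH2 at 180° (staggered): CHO–NH2 gauche, Et–NH2 gauche, Et–CN gauche; 0.9 + 0.7 + 0.6 = 2.2 kcal/mol.
NH2 at 240° (eclipsed): H–CN eclipsed, CHO–H eclipsed, Et–NH2 eclipsed; 1.1 + 1.4 + 3.0 = 5.5 kcal/mol.
NH2 at 300° (staggered): CHO–CN gauche, Et–NH2 gauche; 0.7 + 0.7 = 1.4 kcal/mol.
The minimum (1.4 kcal/mol) occurs with NH2 at 300°.

300°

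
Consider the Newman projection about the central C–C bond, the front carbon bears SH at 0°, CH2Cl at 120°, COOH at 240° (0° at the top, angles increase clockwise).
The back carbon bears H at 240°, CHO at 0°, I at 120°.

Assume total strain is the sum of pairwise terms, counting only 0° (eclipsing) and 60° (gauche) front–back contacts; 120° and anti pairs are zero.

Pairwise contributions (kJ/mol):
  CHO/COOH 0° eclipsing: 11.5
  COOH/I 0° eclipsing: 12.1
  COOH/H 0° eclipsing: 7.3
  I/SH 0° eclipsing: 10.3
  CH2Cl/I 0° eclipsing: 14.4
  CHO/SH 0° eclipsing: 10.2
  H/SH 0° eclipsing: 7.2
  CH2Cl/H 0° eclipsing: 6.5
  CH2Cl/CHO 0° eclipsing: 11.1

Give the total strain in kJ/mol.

This conformer (eclipsed): SH–CHO eclipsed, CH2Cl–I eclipsed, COOH–H eclipsed; 10.2 + 14.4 + 7.3 = 31.9 kJ/mol.

31.9 kJ/mol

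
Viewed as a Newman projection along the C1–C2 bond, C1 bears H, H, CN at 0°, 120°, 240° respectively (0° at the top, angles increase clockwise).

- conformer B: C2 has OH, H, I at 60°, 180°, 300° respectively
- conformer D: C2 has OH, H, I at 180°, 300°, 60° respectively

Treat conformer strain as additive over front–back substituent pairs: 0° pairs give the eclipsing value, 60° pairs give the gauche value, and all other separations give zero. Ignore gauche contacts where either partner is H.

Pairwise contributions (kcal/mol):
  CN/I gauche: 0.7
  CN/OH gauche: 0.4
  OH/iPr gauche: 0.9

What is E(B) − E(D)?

B (staggered): CN–I gauche; 0.7 = 0.7 kcal/mol.
D (staggered): CN–OH gauche; 0.4 = 0.4 kcal/mol.
E(B) − E(D) = 0.7 − 0.4 = +0.3 kcal/mol.

+0.3 kcal/mol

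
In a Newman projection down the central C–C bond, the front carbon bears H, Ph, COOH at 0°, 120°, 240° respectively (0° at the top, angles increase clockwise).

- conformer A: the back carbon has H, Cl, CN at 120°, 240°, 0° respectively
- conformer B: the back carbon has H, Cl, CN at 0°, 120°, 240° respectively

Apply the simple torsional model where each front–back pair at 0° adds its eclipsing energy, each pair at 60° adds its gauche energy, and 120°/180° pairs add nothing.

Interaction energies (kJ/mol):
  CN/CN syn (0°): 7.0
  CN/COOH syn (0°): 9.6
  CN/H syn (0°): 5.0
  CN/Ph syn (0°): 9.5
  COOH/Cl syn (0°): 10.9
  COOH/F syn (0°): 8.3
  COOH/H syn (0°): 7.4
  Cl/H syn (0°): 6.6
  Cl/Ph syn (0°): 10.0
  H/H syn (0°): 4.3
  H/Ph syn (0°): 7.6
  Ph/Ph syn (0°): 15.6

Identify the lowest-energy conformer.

A

A (eclipsed): H–CN eclipsed, Ph–H eclipsed, COOH–Cl eclipsed; 5.0 + 7.6 + 10.9 = 23.5 kJ/mol.
B (eclipsed): H–H eclipsed, Ph–Cl eclipsed, COOH–CN eclipsed; 4.3 + 10.0 + 9.6 = 23.9 kJ/mol.
A has the lowest total (23.5 kJ/mol).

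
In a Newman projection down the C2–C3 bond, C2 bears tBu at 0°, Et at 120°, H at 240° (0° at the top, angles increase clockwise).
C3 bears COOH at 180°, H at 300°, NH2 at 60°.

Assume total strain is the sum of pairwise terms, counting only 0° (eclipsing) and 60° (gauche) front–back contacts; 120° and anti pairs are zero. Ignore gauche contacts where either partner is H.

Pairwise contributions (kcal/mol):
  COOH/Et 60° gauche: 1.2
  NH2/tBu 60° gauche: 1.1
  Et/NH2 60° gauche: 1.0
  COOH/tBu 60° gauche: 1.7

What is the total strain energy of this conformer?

3.3 kcal/mol

This conformer is staggered. tBu at 0° is gauche with NH2 at 60° (1.1); Et at 120° is gauche with COOH at 180° (1.2); Et at 120° is gauche with NH2 at 60° (1.0). Total 3.3 kcal/mol.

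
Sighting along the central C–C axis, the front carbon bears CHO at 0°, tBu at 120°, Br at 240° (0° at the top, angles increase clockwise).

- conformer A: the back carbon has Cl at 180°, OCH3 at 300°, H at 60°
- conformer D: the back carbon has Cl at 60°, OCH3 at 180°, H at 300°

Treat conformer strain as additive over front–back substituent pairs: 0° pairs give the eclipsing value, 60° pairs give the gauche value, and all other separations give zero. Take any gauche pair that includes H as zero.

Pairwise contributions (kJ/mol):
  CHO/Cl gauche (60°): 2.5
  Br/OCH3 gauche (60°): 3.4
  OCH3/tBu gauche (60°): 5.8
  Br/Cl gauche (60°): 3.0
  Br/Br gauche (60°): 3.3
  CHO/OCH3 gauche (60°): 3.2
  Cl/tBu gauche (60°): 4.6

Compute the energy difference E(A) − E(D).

A (staggered): CHO–OCH3 gauche, tBu–Cl gauche, Br–Cl gauche, Br–OCH3 gauche; 3.2 + 4.6 + 3.0 + 3.4 = 14.2 kJ/mol.
D (staggered): CHO–Cl gauche, tBu–Cl gauche, tBu–OCH3 gauche, Br–OCH3 gauche; 2.5 + 4.6 + 5.8 + 3.4 = 16.3 kJ/mol.
E(A) − E(D) = 14.2 − 16.3 = -2.1 kJ/mol.

-2.1 kJ/mol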